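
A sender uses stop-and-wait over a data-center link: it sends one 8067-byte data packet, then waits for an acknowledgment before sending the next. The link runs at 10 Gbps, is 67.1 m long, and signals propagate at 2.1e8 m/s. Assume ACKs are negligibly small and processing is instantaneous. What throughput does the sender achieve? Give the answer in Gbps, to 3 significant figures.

9.10 Gbps

t_tx = L/R = 64536/10000000000 = 6.4536e-06 s.
t_prop = 67.1/210000000 = 3.19524e-07 s; RTT = 6.39048e-07 s.
Cycle = t_tx + RTT = 7.09265e-06 s.
Throughput = L / cycle = 64536 / 7.09265e-06 = 9.10 Gbps.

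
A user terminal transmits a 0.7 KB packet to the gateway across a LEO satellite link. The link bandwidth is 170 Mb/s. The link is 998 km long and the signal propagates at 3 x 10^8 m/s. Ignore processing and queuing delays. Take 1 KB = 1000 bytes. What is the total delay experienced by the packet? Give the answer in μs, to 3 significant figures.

L = 5600 bits.
Transmission delay = L/R = 5600 / 170000000 = 32.9412 μs.
Propagation delay = d/s = 998000 m / 300000000 m/s = 3326.67 μs.
Total = 3360 μs.

3360 μs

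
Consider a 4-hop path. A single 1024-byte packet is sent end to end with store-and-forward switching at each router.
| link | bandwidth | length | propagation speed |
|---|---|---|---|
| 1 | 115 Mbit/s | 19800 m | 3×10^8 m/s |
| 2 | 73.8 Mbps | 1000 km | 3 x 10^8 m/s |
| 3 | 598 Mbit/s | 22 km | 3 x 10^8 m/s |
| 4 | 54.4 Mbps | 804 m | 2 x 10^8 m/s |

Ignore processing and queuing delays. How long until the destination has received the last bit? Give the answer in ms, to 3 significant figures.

L = 1024 × 8 = 8192 bits.
Transmission delays (L/R per hop): 0.0712348, 0.111003, 0.013699, 0.150588 ms; sum = 0.346525 ms.
Propagation delays (d/s per hop): 0.066, 3.33333, 0.0733333, 0.00402 ms; sum = 3.47669 ms.
End-to-end = 3.82 ms.

3.82 ms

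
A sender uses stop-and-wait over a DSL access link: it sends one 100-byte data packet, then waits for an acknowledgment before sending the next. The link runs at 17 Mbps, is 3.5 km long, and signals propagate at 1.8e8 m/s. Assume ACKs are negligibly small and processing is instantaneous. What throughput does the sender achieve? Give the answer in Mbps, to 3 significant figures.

9.31 Mbps

t_tx = L/R = 800/17000000 = 4.70588e-05 s.
t_prop = 3500/180000000 = 1.94444e-05 s; RTT = 3.88889e-05 s.
Cycle = t_tx + RTT = 8.59477e-05 s.
Throughput = L / cycle = 800 / 8.59477e-05 = 9.31 Mbps.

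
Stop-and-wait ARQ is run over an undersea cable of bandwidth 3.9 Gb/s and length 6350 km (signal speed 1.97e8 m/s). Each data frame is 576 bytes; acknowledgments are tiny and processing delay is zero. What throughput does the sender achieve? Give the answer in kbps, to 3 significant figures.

t_tx = L/R = 4608/3900000000 = 1.18154e-06 s.
t_prop = 6350000/197000000 = 0.0322335 s; RTT = 0.064467 s.
Cycle = t_tx + RTT = 0.0644682 s.
Throughput = L / cycle = 4608 / 0.0644682 = 71.5 kbps.

71.5 kbps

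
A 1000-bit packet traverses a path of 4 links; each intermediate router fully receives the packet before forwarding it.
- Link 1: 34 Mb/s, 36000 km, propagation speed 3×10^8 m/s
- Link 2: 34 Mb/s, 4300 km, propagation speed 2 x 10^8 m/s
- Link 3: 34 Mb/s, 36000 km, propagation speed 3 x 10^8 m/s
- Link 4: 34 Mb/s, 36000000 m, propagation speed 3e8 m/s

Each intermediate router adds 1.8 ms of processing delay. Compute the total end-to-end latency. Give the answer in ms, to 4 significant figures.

Transmission delay per hop = L/R = 1000/34000000 = 0.0294118 ms; 4 hops → 0.117647 ms.
Propagation delays (d/s per hop): 120, 21.5, 120, 120 ms; sum = 381.5 ms.
Processing at 3 router(s): 3 × 1.8 ms = 5.4 ms.
End-to-end = 387.0 ms.

387.0 ms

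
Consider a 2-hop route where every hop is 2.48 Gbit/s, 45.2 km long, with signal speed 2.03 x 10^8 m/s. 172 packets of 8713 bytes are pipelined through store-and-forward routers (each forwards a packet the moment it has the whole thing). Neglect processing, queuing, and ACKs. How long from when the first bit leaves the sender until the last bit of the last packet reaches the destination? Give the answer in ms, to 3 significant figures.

5.31 ms

Per-hop transmission t_tx = L/R = 69704/2480000000 = 0.0281065 ms.
Per-hop propagation t_prop = 45200/2.03e+08 = 0.22266 ms.
Pipeline fill: first packet needs 2·t_tx to clear all hops; remaining 171 packets each add one t_tx.
Total = (2+172-1)·t_tx + 2·t_prop = 173·0.0281065 + 2·0.22266 = 5.31 ms.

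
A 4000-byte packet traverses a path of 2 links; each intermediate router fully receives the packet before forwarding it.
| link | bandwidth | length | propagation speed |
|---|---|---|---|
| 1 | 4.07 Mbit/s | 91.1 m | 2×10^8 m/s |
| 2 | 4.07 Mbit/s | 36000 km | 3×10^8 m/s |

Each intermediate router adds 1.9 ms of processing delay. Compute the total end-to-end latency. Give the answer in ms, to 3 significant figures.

138 ms

L = 4000 × 8 = 32000 bits.
Transmission delay per hop = L/R = 32000/4.07e+06 = 7.86241 ms; 2 hops → 15.7248 ms.
Propagation delays (d/s per hop): 0.0004555, 120 ms; sum = 120 ms.
Processing at 1 router(s): 1 × 1.9 ms = 1.9 ms.
End-to-end = 138 ms.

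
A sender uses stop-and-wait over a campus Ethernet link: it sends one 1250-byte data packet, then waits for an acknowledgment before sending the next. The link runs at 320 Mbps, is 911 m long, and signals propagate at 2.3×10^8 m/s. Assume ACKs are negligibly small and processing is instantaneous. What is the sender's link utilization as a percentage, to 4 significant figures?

t_tx = L/R = 10000/320000000 = 3.125e-05 s.
t_prop = 911/2.3e+08 = 3.96087e-06 s; RTT = 7.92174e-06 s.
Cycle = t_tx + RTT = 3.91717e-05 s.
Utilization = t_tx / cycle = 3.125e-05/3.91717e-05 = 79.78 %.

79.78 %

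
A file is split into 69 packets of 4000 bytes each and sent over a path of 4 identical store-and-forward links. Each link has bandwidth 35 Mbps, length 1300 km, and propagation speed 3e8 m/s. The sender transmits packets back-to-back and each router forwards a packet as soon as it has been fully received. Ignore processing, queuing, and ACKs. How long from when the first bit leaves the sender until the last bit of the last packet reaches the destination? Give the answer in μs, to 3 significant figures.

Per-hop transmission t_tx = L/R = 32000/35000000 = 914.286 μs.
Per-hop propagation t_prop = 1300000/300000000 = 4333.33 μs.
Pipeline fill: first packet needs 4·t_tx to clear all hops; remaining 68 packets each add one t_tx.
Total = (4+69-1)·t_tx + 4·t_prop = 72·914.286 + 4·4333.33 = 83200 μs.

83200 μs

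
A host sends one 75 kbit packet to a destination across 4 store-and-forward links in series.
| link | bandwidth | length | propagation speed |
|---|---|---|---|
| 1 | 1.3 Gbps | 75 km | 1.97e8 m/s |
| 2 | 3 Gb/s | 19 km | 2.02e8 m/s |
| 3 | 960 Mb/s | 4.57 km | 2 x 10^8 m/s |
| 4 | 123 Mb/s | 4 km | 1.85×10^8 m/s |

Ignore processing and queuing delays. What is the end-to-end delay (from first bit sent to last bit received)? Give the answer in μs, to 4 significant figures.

L = 75000 bits.
Transmission delays (L/R per hop): 57.6923, 25, 78.125, 609.756 μs; sum = 770.573 μs.
Propagation delays (d/s per hop): 380.711, 94.0594, 22.85, 21.6216 μs; sum = 519.242 μs.
End-to-end = 1290 μs.

1290 μs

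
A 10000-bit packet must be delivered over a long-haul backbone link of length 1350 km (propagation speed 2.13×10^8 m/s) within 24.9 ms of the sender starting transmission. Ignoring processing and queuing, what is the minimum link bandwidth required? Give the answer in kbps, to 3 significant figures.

539 kbps

Propagation delay = 1350000 / 213000000 = 6.33803 ms.
Transmission budget = 24.9 − 6.33803 = 18.562 ms.
R ≥ L / t_tx = 10000 bits / 0.018562 s = 539 kbps.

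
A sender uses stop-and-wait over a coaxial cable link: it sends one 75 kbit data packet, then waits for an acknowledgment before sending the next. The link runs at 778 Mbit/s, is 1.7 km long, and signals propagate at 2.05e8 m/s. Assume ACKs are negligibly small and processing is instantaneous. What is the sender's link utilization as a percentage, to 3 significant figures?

t_tx = L/R = 75000/778000000 = 9.6401e-05 s.
t_prop = 1700/2.05e+08 = 8.29268e-06 s; RTT = 1.65854e-05 s.
Cycle = t_tx + RTT = 0.000112986 s.
Utilization = t_tx / cycle = 9.6401e-05/0.000112986 = 85.3 %.

85.3 %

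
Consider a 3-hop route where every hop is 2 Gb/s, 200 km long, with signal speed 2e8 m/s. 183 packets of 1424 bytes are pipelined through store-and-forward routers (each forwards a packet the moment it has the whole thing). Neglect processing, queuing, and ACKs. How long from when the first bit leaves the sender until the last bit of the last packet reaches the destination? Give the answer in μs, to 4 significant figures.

4054 μs

Per-hop transmission t_tx = L/R = 11392/2000000000 = 5.696 μs.
Per-hop propagation t_prop = 200000/200000000 = 1000 μs.
Pipeline fill: first packet needs 3·t_tx to clear all hops; remaining 182 packets each add one t_tx.
Total = (3+183-1)·t_tx + 3·t_prop = 185·5.696 + 3·1000 = 4054 μs.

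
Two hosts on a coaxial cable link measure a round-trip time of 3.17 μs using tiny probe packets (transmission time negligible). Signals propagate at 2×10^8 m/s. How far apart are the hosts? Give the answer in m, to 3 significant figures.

317 m

One-way propagation = RTT/2 = 1.585 μs.
d = s × t = 200000000 × 1.585e-06 = 317 m.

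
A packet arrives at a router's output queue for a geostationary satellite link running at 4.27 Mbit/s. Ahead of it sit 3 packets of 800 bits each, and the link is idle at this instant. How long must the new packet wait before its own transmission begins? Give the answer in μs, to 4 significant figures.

Each queued packet: L/R = 800/4270000 = 187.354 μs.
3 queued → 562.061 μs.
Queuing delay = 562.1 μs.

562.1 μs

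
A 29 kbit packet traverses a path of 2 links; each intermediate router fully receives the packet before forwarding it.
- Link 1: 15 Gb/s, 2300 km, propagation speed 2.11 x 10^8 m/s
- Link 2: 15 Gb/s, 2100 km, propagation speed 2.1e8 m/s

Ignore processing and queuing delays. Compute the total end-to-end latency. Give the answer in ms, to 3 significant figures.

L = 29000 bits.
Transmission delay per hop = L/R = 29000/15000000000 = 0.00193333 ms; 2 hops → 0.00386667 ms.
Propagation delays (d/s per hop): 10.9005, 10 ms; sum = 20.9005 ms.
End-to-end = 20.9 ms.

20.9 ms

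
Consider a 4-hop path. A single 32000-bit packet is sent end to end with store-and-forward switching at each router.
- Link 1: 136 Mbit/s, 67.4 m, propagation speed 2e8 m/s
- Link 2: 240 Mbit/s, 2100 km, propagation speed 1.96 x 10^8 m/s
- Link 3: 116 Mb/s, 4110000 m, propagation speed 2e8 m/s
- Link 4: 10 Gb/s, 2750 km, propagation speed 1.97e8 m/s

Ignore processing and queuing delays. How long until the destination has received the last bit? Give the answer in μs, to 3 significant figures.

45900 μs

Transmission delays (L/R per hop): 235.294, 133.333, 275.862, 3.2 μs; sum = 647.69 μs.
Propagation delays (d/s per hop): 0.337, 10714.3, 20550, 13959.4 μs; sum = 45224 μs.
End-to-end = 45900 μs.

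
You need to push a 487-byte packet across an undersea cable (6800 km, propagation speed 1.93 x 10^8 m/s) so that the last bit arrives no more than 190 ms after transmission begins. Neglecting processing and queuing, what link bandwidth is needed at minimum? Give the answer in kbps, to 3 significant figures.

25.2 kbps

L = 3896 bits.
Propagation delay = 6800000 / 193000000 = 35.2332 ms.
Transmission budget = 190 − 35.2332 = 154.767 ms.
R ≥ L / t_tx = 3896 bits / 0.154767 s = 25.2 kbps.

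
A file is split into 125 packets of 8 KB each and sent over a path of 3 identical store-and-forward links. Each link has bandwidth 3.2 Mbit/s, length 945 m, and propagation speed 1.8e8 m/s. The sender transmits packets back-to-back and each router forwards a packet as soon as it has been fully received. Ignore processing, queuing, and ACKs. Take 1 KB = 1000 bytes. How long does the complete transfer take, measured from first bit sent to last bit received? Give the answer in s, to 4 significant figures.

Per-hop transmission t_tx = L/R = 64000/3200000 = 0.02 s.
Per-hop propagation t_prop = 945/180000000 = 5.25e-06 s.
Pipeline fill: first packet needs 3·t_tx to clear all hops; remaining 124 packets each add one t_tx.
Total = (3+125-1)·t_tx + 3·t_prop = 127·0.02 + 3·5.25e-06 = 2.540 s.

2.540 s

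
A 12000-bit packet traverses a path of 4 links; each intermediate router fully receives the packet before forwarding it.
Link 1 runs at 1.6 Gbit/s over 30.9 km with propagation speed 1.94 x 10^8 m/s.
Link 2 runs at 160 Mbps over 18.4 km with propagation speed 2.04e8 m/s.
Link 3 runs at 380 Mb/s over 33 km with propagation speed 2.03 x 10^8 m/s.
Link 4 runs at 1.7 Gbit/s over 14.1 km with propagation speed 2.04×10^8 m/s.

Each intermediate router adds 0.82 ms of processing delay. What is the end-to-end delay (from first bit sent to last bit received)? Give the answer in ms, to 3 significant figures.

3.06 ms

Transmission delays (L/R per hop): 0.0075, 0.075, 0.0315789, 0.00705882 ms; sum = 0.121138 ms.
Propagation delays (d/s per hop): 0.159278, 0.0901961, 0.162562, 0.0691176 ms; sum = 0.481154 ms.
Processing at 3 router(s): 3 × 0.82 ms = 2.46 ms.
End-to-end = 3.06 ms.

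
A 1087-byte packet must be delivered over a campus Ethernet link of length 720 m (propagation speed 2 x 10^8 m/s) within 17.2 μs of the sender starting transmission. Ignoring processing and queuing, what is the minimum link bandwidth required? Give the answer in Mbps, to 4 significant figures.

639.4 Mbps

L = 8696 bits.
Propagation delay = 720 / 200000000 = 3.6 μs.
Transmission budget = 17.2 − 3.6 = 13.6 μs.
R ≥ L / t_tx = 8696 bits / 1.36e-05 s = 639.4 Mbps.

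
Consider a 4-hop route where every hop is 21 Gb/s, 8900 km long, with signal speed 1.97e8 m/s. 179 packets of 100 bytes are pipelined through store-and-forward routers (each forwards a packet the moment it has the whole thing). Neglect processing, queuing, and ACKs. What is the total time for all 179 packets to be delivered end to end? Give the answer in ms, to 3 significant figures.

181 ms

Per-hop transmission t_tx = L/R = 800/21000000000 = 3.80952e-05 ms.
Per-hop propagation t_prop = 8900000/197000000 = 45.1777 ms.
Pipeline fill: first packet needs 4·t_tx to clear all hops; remaining 178 packets each add one t_tx.
Total = (4+179-1)·t_tx + 4·t_prop = 182·3.80952e-05 + 4·45.1777 = 181 ms.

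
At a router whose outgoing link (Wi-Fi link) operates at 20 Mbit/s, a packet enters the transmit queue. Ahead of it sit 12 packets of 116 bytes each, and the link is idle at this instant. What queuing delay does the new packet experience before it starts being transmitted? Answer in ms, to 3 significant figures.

0.557 ms

Each queued packet: L/R = 928/20000000 = 0.0464 ms.
12 queued → 0.5568 ms.
Queuing delay = 0.557 ms.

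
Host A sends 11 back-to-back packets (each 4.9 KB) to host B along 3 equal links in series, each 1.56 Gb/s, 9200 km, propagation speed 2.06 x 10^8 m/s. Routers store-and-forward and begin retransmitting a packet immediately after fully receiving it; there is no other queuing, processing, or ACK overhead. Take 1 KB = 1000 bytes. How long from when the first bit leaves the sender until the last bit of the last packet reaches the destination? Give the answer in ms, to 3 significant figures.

134 ms

Per-hop transmission t_tx = L/R = 39200/1560000000 = 0.0251282 ms.
Per-hop propagation t_prop = 9200000/206000000 = 44.6602 ms.
Pipeline fill: first packet needs 3·t_tx to clear all hops; remaining 10 packets each add one t_tx.
Total = (3+11-1)·t_tx + 3·t_prop = 13·0.0251282 + 3·44.6602 = 134 ms.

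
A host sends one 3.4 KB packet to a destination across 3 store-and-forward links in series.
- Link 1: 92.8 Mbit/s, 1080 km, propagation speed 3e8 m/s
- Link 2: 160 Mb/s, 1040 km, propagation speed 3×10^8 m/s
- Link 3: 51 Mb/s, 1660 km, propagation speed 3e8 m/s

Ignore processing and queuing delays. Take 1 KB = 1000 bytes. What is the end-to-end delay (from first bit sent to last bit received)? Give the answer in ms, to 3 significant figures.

L = 27200 bits.
Transmission delays (L/R per hop): 0.293103, 0.17, 0.533333 ms; sum = 0.996437 ms.
Propagation delays (d/s per hop): 3.6, 3.46667, 5.53333 ms; sum = 12.6 ms.
End-to-end = 13.6 ms.

13.6 ms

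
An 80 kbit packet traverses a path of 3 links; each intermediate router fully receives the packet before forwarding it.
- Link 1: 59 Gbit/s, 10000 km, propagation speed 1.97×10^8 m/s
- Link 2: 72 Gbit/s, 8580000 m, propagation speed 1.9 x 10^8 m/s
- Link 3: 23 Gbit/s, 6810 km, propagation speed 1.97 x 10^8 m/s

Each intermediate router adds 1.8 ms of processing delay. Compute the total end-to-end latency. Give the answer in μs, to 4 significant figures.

134100 μs

L = 80000 bits.
Transmission delays (L/R per hop): 1.35593, 1.11111, 3.47826 μs; sum = 5.9453 μs.
Propagation delays (d/s per hop): 50761.4, 45157.9, 34568.5 μs; sum = 130488 μs.
Processing at 2 router(s): 2 × 1.8 ms = 3600 μs.
End-to-end = 134100 μs.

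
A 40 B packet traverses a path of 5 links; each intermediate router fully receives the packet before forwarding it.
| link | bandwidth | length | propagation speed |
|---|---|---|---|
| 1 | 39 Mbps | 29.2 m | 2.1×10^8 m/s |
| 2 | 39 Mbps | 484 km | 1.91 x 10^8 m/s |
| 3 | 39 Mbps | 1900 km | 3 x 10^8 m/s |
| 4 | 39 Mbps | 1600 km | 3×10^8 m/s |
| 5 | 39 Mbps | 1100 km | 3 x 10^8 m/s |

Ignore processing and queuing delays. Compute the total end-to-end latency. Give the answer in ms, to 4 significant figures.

L = 40 × 8 = 320 bits.
Transmission delay per hop = L/R = 320/39000000 = 0.00820513 ms; 5 hops → 0.0410256 ms.
Propagation delays (d/s per hop): 0.000139048, 2.53403, 6.33333, 5.33333, 3.66667 ms; sum = 17.8675 ms.
End-to-end = 17.91 ms.

17.91 ms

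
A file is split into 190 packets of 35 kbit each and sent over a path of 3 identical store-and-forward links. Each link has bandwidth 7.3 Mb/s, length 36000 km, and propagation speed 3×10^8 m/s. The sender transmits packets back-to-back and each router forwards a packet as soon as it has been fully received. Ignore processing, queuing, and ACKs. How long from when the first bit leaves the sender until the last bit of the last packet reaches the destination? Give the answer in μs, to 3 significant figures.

Per-hop transmission t_tx = L/R = 35000/7300000 = 4794.52 μs.
Per-hop propagation t_prop = 36000000/300000000 = 120000 μs.
Pipeline fill: first packet needs 3·t_tx to clear all hops; remaining 189 packets each add one t_tx.
Total = (3+190-1)·t_tx + 3·t_prop = 192·4794.52 + 3·120000 = 1280000 μs.

1280000 μs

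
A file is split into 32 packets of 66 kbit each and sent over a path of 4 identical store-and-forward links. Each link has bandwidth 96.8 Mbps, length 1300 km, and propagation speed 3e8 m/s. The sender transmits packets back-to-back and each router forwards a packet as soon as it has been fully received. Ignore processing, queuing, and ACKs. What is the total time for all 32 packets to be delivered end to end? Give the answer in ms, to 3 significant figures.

Per-hop transmission t_tx = L/R = 66000/96800000 = 0.681818 ms.
Per-hop propagation t_prop = 1300000/300000000 = 4.33333 ms.
Pipeline fill: first packet needs 4·t_tx to clear all hops; remaining 31 packets each add one t_tx.
Total = (4+32-1)·t_tx + 4·t_prop = 35·0.681818 + 4·4.33333 = 41.2 ms.

41.2 ms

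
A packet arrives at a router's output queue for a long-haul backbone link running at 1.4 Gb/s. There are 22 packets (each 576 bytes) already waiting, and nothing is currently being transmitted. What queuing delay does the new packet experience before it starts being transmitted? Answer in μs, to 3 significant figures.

72.4 μs

Each queued packet: L/R = 4608/1400000000 = 3.29143 μs.
22 queued → 72.4114 μs.
Queuing delay = 72.4 μs.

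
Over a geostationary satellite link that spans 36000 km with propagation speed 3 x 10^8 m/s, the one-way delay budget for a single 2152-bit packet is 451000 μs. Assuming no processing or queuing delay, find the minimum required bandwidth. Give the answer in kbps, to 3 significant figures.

Propagation delay = 36000000 / 300000000 = 120000 μs.
Transmission budget = 451000 − 120000 = 331000 μs.
R ≥ L / t_tx = 2152 bits / 0.331 s = 6.50 kbps.

6.50 kbps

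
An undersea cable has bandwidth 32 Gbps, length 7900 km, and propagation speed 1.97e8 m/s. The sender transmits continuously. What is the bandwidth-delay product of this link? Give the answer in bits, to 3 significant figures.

1280000000 bits

Propagation delay = 7900000 / 197000000 = 0.0401015 s.
BDP = R × t_prop = 32000000000 × 0.0401015 = 1283250000 bits.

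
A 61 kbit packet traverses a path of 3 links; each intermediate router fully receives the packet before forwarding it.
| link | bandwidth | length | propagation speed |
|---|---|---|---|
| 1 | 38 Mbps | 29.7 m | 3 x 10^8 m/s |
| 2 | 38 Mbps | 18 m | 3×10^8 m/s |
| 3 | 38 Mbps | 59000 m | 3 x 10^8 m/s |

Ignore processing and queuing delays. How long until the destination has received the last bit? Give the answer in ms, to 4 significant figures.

L = 61000 bits.
Transmission delay per hop = L/R = 61000/38000000 = 1.60526 ms; 3 hops → 4.81579 ms.
Propagation delays (d/s per hop): 9.9e-05, 6e-05, 0.196667 ms; sum = 0.196826 ms.
End-to-end = 5.013 ms.

5.013 ms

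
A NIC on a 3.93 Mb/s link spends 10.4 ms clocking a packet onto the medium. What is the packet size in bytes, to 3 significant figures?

L = R × t_tx = 3930000 b/s × 0.0104 s = 40872 bits.
In bytes: 40872 / 8 = 5110 bytes.

5110 bytes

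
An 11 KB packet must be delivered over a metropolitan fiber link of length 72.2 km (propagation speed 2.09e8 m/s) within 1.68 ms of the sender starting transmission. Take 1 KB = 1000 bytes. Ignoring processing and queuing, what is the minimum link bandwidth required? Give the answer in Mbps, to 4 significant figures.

L = 88000 bits.
Propagation delay = 72200 / 209000000 = 0.345455 ms.
Transmission budget = 1.68 − 0.345455 = 1.33455 ms.
R ≥ L / t_tx = 88000 bits / 0.00133455 s = 65.94 Mbps.

65.94 Mbps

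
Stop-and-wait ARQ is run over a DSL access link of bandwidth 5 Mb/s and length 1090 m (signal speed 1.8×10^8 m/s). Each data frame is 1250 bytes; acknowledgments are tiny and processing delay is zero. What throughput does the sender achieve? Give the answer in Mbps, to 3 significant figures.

4.97 Mbps

t_tx = L/R = 10000/5000000 = 0.002 s.
t_prop = 1090/180000000 = 6.05556e-06 s; RTT = 1.21111e-05 s.
Cycle = t_tx + RTT = 0.00201211 s.
Throughput = L / cycle = 10000 / 0.00201211 = 4.97 Mbps.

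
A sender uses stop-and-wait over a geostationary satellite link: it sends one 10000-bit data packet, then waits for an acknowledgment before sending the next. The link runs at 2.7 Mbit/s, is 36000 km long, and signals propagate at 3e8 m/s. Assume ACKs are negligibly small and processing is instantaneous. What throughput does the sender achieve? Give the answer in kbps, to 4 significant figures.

t_tx = L/R = 10000/2700000 = 0.0037037 s.
t_prop = 36000000/300000000 = 0.12 s; RTT = 0.24 s.
Cycle = t_tx + RTT = 0.243704 s.
Throughput = L / cycle = 10000 / 0.243704 = 41.03 kbps.

41.03 kbps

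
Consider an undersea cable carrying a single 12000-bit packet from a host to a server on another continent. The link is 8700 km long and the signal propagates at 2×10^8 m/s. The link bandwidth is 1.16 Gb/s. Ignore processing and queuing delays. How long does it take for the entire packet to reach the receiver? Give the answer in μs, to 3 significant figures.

43500 μs

Transmission delay = L/R = 12000 / 1160000000 = 10.3448 μs.
Propagation delay = d/s = 8700000 m / 200000000 m/s = 43500 μs.
Total = 43500 μs.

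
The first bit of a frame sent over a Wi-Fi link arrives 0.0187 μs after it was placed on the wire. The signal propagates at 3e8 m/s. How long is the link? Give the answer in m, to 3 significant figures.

5.61 m

d = s × t_prop = 300000000 × 1.87e-08 = 5.61 m.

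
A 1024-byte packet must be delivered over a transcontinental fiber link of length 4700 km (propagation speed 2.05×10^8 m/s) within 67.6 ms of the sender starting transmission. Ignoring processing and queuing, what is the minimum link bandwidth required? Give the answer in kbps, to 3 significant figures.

183 kbps

L = 8192 bits.
Propagation delay = 4700000 / 2.05e+08 = 22.9268 ms.
Transmission budget = 67.6 − 22.9268 = 44.6732 ms.
R ≥ L / t_tx = 8192 bits / 0.0446732 s = 183 kbps.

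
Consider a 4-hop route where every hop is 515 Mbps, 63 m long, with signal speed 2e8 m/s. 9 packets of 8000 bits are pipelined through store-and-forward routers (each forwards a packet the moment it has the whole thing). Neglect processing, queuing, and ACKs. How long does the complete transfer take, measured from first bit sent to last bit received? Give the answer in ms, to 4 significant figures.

Per-hop transmission t_tx = L/R = 8000/515000000 = 0.015534 ms.
Per-hop propagation t_prop = 63/200000000 = 0.000315 ms.
Pipeline fill: first packet needs 4·t_tx to clear all hops; remaining 8 packets each add one t_tx.
Total = (4+9-1)·t_tx + 4·t_prop = 12·0.015534 + 4·0.000315 = 0.1877 ms.

0.1877 ms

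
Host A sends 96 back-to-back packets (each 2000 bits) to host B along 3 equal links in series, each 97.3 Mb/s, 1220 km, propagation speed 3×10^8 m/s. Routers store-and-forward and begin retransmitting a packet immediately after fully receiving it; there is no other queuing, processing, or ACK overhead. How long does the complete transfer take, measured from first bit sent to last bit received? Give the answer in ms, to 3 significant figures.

Per-hop transmission t_tx = L/R = 2000/97300000 = 0.020555 ms.
Per-hop propagation t_prop = 1220000/300000000 = 4.06667 ms.
Pipeline fill: first packet needs 3·t_tx to clear all hops; remaining 95 packets each add one t_tx.
Total = (3+96-1)·t_tx + 3·t_prop = 98·0.020555 + 3·4.06667 = 14.2 ms.

14.2 ms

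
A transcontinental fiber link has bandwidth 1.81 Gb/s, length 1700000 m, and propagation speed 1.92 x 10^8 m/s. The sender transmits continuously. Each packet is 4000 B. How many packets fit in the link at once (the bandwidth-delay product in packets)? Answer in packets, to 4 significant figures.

500.8 packets

Propagation delay = 1700000 / 192000000 = 0.00885417 s.
BDP = R × t_prop = 1810000000 × 0.00885417 = 16026000 bits.
In packets of 32000 bits: 500.8 packets.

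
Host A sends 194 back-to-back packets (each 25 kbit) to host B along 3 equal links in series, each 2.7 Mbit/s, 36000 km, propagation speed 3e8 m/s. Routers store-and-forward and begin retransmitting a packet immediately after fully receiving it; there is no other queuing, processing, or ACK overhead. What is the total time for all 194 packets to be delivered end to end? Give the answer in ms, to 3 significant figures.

2170 ms

Per-hop transmission t_tx = L/R = 25000/2700000 = 9.25926 ms.
Per-hop propagation t_prop = 36000000/300000000 = 120 ms.
Pipeline fill: first packet needs 3·t_tx to clear all hops; remaining 193 packets each add one t_tx.
Total = (3+194-1)·t_tx + 3·t_prop = 196·9.25926 + 3·120 = 2170 ms.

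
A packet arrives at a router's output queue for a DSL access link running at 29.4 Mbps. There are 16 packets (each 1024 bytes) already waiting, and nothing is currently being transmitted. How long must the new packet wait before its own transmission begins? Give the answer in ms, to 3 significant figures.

4.46 ms

Each queued packet: L/R = 8192/29400000 = 0.278639 ms.
16 queued → 4.45823 ms.
Queuing delay = 4.46 ms.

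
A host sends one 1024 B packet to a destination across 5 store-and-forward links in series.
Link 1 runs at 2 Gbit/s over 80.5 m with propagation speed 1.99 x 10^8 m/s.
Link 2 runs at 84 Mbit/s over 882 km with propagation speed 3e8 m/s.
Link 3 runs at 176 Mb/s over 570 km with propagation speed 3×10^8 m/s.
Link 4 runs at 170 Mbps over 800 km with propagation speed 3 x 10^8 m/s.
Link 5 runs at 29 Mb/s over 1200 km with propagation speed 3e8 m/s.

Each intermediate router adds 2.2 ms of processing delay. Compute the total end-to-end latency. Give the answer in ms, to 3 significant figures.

20.8 ms

L = 1024 × 8 = 8192 bits.
Transmission delays (L/R per hop): 0.004096, 0.0975238, 0.0465455, 0.0481882, 0.282483 ms; sum = 0.478836 ms.
Propagation delays (d/s per hop): 0.000404523, 2.94, 1.9, 2.66667, 4 ms; sum = 11.5071 ms.
Processing at 4 router(s): 4 × 2.2 ms = 8.8 ms.
End-to-end = 20.8 ms.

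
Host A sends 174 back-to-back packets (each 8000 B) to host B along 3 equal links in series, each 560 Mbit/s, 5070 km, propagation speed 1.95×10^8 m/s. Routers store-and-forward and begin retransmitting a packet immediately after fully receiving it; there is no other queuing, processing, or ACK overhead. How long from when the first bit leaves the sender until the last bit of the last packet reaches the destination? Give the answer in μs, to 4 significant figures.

98110 μs

Per-hop transmission t_tx = L/R = 64000/560000000 = 114.286 μs.
Per-hop propagation t_prop = 5070000/195000000 = 26000 μs.
Pipeline fill: first packet needs 3·t_tx to clear all hops; remaining 173 packets each add one t_tx.
Total = (3+174-1)·t_tx + 3·t_prop = 176·114.286 + 3·26000 = 98110 μs.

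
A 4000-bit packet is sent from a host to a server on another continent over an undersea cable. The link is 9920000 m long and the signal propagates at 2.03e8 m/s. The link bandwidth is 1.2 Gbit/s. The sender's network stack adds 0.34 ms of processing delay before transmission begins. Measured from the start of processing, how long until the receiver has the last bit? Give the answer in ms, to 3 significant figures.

49.2 ms

Transmission delay = L/R = 4000 / 1200000000 = 0.00333333 ms.
Propagation delay = d/s = 9920000 m / 2.03e+08 m/s = 48.867 ms.
Plus processing delay 0.34 ms = 0.34 ms.
Total = 49.2 ms.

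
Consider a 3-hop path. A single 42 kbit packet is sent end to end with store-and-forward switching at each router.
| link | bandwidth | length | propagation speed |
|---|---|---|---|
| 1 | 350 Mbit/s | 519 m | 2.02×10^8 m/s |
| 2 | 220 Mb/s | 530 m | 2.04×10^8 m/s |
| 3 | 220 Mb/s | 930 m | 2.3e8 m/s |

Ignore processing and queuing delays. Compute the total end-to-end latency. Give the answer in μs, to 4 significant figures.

L = 42000 bits.
Transmission delays (L/R per hop): 120, 190.909, 190.909 μs; sum = 501.818 μs.
Propagation delays (d/s per hop): 2.56931, 2.59804, 4.04348 μs; sum = 9.21082 μs.
End-to-end = 511.0 μs.

511.0 μs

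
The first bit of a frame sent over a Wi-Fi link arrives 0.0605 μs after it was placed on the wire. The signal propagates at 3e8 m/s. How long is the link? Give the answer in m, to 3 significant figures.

d = s × t_prop = 300000000 × 6.05e-08 = 18.2 m.

18.2 m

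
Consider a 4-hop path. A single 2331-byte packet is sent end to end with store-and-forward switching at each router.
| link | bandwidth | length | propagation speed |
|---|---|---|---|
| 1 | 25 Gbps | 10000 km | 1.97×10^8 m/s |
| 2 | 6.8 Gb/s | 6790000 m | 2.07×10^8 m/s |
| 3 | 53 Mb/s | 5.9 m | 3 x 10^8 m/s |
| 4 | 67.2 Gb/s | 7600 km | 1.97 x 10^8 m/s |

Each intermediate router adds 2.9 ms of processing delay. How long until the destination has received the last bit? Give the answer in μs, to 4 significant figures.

L = 2331 × 8 = 18648 bits.
Transmission delays (L/R per hop): 0.74592, 2.74235, 351.849, 0.2775 μs; sum = 355.615 μs.
Propagation delays (d/s per hop): 50761.4, 32801.9, 0.0196667, 38578.7 μs; sum = 122142 μs.
Processing at 3 router(s): 3 × 2.9 ms = 8700 μs.
End-to-end = 131200 μs.

131200 μs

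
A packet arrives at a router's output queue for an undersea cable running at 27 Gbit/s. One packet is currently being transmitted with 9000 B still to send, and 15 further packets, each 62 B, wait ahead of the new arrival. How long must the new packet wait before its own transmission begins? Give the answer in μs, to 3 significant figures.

2.94 μs

Each queued packet: L/R = 496/27000000000 = 0.0183704 μs.
15 queued → 0.275556 μs.
Plus remaining 72000 bits of current packet: 2.66667 μs.
Queuing delay = 2.94 μs.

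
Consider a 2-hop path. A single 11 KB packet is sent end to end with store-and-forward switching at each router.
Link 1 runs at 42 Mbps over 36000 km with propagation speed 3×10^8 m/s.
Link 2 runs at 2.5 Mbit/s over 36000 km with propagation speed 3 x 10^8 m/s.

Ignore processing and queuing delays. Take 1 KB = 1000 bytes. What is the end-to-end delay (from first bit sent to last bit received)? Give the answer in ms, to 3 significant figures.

277 ms

L = 88000 bits.
Transmission delays (L/R per hop): 2.09524, 35.2 ms; sum = 37.2952 ms.
Propagation delays (d/s per hop): 120, 120 ms; sum = 240 ms.
End-to-end = 277 ms.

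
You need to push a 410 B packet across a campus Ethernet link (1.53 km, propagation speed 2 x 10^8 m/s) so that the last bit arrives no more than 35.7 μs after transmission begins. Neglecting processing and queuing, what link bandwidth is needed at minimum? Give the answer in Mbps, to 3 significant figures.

L = 3280 bits.
Propagation delay = 1530 / 200000000 = 7.65 μs.
Transmission budget = 35.7 − 7.65 = 28.05 μs.
R ≥ L / t_tx = 3280 bits / 2.805e-05 s = 117 Mbps.

117 Mbps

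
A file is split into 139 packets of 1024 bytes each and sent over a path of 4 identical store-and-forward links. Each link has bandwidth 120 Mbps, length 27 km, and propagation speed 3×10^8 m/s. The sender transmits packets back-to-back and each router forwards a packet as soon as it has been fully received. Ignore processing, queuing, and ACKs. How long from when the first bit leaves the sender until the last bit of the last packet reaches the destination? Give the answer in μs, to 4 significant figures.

10050 μs

Per-hop transmission t_tx = L/R = 8192/120000000 = 68.2667 μs.
Per-hop propagation t_prop = 27000/300000000 = 90 μs.
Pipeline fill: first packet needs 4·t_tx to clear all hops; remaining 138 packets each add one t_tx.
Total = (4+139-1)·t_tx + 4·t_prop = 142·68.2667 + 4·90 = 10050 μs.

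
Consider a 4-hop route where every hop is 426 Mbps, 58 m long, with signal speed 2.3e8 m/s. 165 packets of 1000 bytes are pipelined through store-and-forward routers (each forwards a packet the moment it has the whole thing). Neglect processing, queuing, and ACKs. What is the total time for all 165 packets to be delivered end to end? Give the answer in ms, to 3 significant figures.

3.16 ms

Per-hop transmission t_tx = L/R = 8000/426000000 = 0.0187793 ms.
Per-hop propagation t_prop = 58/2.3e+08 = 0.000252174 ms.
Pipeline fill: first packet needs 4·t_tx to clear all hops; remaining 164 packets each add one t_tx.
Total = (4+165-1)·t_tx + 4·t_prop = 168·0.0187793 + 4·0.000252174 = 3.16 ms.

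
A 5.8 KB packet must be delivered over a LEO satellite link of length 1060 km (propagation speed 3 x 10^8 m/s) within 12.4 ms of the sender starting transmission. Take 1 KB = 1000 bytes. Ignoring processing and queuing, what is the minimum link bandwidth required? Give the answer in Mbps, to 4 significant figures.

L = 46400 bits.
Propagation delay = 1060000 / 300000000 = 3.53333 ms.
Transmission budget = 12.4 − 3.53333 = 8.86667 ms.
R ≥ L / t_tx = 46400 bits / 0.00886667 s = 5.233 Mbps.

5.233 Mbps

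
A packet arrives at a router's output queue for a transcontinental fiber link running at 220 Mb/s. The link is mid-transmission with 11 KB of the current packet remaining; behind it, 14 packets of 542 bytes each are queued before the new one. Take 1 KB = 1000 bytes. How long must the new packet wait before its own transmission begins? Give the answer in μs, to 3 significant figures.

Each queued packet: L/R = 4336/220000000 = 19.7091 μs.
14 queued → 275.927 μs.
Plus remaining 88000 bits of current packet: 400 μs.
Queuing delay = 676 μs.

676 μs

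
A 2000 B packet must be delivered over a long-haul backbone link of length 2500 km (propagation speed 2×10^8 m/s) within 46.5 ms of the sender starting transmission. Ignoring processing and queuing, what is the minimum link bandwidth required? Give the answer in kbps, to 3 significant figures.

471 kbps

L = 16000 bits.
Propagation delay = 2500000 / 200000000 = 12.5 ms.
Transmission budget = 46.5 − 12.5 = 34 ms.
R ≥ L / t_tx = 16000 bits / 0.034 s = 471 kbps.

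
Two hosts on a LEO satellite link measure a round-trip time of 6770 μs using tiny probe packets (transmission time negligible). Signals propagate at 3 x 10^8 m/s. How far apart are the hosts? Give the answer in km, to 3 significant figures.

1020 km

One-way propagation = RTT/2 = 3385 μs.
d = s × t = 300000000 × 0.003385 = 1020 km.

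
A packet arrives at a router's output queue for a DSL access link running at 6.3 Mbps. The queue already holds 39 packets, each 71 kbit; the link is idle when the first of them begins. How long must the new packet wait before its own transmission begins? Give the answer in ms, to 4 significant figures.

Each queued packet: L/R = 71000/6300000 = 11.2698 ms.
39 queued → 439.524 ms.
Queuing delay = 439.5 ms.

439.5 ms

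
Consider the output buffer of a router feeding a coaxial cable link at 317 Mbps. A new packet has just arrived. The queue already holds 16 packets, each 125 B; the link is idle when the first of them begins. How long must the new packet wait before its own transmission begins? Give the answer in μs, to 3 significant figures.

Each queued packet: L/R = 1000/317000000 = 3.15457 μs.
16 queued → 50.4732 μs.
Queuing delay = 50.5 μs.

50.5 μs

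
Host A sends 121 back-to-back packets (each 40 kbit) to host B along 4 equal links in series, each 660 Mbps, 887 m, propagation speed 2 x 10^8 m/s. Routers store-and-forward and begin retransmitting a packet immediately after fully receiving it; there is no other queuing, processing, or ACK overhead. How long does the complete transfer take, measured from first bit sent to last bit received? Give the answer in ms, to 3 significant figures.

Per-hop transmission t_tx = L/R = 40000/660000000 = 0.0606061 ms.
Per-hop propagation t_prop = 887/200000000 = 0.004435 ms.
Pipeline fill: first packet needs 4·t_tx to clear all hops; remaining 120 packets each add one t_tx.
Total = (4+121-1)·t_tx + 4·t_prop = 124·0.0606061 + 4·0.004435 = 7.53 ms.

7.53 ms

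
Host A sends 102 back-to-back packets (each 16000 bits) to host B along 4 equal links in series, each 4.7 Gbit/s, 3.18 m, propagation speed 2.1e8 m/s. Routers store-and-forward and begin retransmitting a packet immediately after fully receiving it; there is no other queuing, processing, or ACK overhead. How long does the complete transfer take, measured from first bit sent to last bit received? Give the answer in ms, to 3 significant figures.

0.358 ms

Per-hop transmission t_tx = L/R = 16000/4700000000 = 0.00340426 ms.
Per-hop propagation t_prop = 3.18/210000000 = 1.51429e-05 ms.
Pipeline fill: first packet needs 4·t_tx to clear all hops; remaining 101 packets each add one t_tx.
Total = (4+102-1)·t_tx + 4·t_prop = 105·0.00340426 + 4·1.51429e-05 = 0.358 ms.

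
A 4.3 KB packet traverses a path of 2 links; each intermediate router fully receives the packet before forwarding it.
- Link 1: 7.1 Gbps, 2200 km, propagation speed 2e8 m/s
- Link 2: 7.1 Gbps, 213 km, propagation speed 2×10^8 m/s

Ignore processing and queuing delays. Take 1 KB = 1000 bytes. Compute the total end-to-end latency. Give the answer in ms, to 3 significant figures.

L = 34400 bits.
Transmission delay per hop = L/R = 34400/7100000000 = 0.00484507 ms; 2 hops → 0.00969014 ms.
Propagation delays (d/s per hop): 11, 1.065 ms; sum = 12.065 ms.
End-to-end = 12.1 ms.

12.1 ms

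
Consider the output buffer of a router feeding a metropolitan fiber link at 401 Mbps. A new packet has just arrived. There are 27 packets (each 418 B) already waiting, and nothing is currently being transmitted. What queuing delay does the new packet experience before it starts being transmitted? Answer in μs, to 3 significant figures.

Each queued packet: L/R = 3344/401000000 = 8.33915 μs.
27 queued → 225.157 μs.
Queuing delay = 225 μs.

225 μs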